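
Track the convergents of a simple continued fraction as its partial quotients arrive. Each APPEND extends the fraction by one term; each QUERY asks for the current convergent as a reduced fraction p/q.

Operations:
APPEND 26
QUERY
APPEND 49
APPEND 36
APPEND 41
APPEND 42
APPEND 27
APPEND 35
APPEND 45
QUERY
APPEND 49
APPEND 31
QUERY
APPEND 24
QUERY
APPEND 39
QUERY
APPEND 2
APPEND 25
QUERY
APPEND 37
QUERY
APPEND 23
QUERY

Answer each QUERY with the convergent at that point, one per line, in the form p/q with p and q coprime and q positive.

APPEND 26: p_0 = 26·1 + 0 = 26, q_0 = 26·0 + 1 = 1 → 26/1
APPEND 49: p_1 = 49·26 + 1 = 1275, q_1 = 49·1 + 0 = 49 → 1275/49
APPEND 36: p_2 = 36·1275 + 26 = 45926, q_2 = 36·49 + 1 = 1765 → 45926/1765
APPEND 41: p_3 = 41·45926 + 1275 = 1884241, q_3 = 41·1765 + 49 = 72414 → 1884241/72414
APPEND 42: p_4 = 42·1884241 + 45926 = 79184048, q_4 = 42·72414 + 1765 = 3043153 → 79184048/3043153
APPEND 27: p_5 = 27·79184048 + 1884241 = 2139853537, q_5 = 27·3043153 + 72414 = 82237545 → 2139853537/82237545
APPEND 35: p_6 = 35·2139853537 + 79184048 = 74974057843, q_6 = 35·82237545 + 3043153 = 2881357228 → 74974057843/2881357228
APPEND 45: p_7 = 45·74974057843 + 2139853537 = 3375972456472, q_7 = 45·2881357228 + 82237545 = 129743312805 → 3375972456472/129743312805
APPEND 49: p_8 = 49·3375972456472 + 74974057843 = 165497624424971, q_8 = 49·129743312805 + 2881357228 = 6360303684673 → 165497624424971/6360303684673
APPEND 31: p_9 = 31·165497624424971 + 3375972456472 = 5133802329630573, q_9 = 31·6360303684673 + 129743312805 = 197299157537668 → 5133802329630573/197299157537668
APPEND 24: p_10 = 24·5133802329630573 + 165497624424971 = 123376753535558723, q_10 = 24·197299157537668 + 6360303684673 = 4741540084588705 → 123376753535558723/4741540084588705
APPEND 39: p_11 = 39·123376753535558723 + 5133802329630573 = 4816827190216420770, q_11 = 39·4741540084588705 + 197299157537668 = 185117362456497163 → 4816827190216420770/185117362456497163
APPEND 2: p_12 = 2·4816827190216420770 + 123376753535558723 = 9757031133968400263, q_12 = 2·185117362456497163 + 4741540084588705 = 374976264997583031 → 9757031133968400263/374976264997583031
APPEND 25: p_13 = 25·9757031133968400263 + 4816827190216420770 = 248742605539426427345, q_13 = 25·374976264997583031 + 185117362456497163 = 9559523987396072938 → 248742605539426427345/9559523987396072938
APPEND 37: p_14 = 37·248742605539426427345 + 9757031133968400263 = 9213233436092746212028, q_14 = 37·9559523987396072938 + 374976264997583031 = 354077363798652281737 → 9213233436092746212028/354077363798652281737
APPEND 23: p_15 = 23·9213233436092746212028 + 248742605539426427345 = 212153111635672589303989, q_15 = 23·354077363798652281737 + 9559523987396072938 = 8153338891356398552889 → 212153111635672589303989/8153338891356398552889

26/1
3375972456472/129743312805
5133802329630573/197299157537668
123376753535558723/4741540084588705
4816827190216420770/185117362456497163
248742605539426427345/9559523987396072938
9213233436092746212028/354077363798652281737
212153111635672589303989/8153338891356398552889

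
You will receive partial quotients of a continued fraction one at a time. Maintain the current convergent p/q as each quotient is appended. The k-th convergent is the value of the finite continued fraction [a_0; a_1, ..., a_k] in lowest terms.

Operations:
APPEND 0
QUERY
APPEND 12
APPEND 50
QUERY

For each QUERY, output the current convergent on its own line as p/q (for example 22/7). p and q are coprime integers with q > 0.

0/1
50/601

APPEND 0: p_0 = 0·1 + 0 = 0, q_0 = 0·0 + 1 = 1 → 0/1
APPEND 12: p_1 = 12·0 + 1 = 1, q_1 = 12·1 + 0 = 12 → 1/12
APPEND 50: p_2 = 50·1 + 0 = 50, q_2 = 50·12 + 1 = 601 → 50/601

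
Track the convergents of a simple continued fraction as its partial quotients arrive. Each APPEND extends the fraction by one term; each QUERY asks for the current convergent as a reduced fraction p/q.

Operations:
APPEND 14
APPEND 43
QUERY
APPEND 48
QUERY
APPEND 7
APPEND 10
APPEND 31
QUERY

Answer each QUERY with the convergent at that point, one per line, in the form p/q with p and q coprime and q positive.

603/43
28958/2065
64126797/4572893

APPEND 14: p_0 = 14·1 + 0 = 14, q_0 = 14·0 + 1 = 1 → 14/1
APPEND 43: p_1 = 43·14 + 1 = 603, q_1 = 43·1 + 0 = 43 → 603/43
APPEND 48: p_2 = 48·603 + 14 = 28958, q_2 = 48·43 + 1 = 2065 → 28958/2065
APPEND 7: p_3 = 7·28958 + 603 = 203309, q_3 = 7·2065 + 43 = 14498 → 203309/14498
APPEND 10: p_4 = 10·203309 + 28958 = 2062048, q_4 = 10·14498 + 2065 = 147045 → 2062048/147045
APPEND 31: p_5 = 31·2062048 + 203309 = 64126797, q_5 = 31·147045 + 14498 = 4572893 → 64126797/4572893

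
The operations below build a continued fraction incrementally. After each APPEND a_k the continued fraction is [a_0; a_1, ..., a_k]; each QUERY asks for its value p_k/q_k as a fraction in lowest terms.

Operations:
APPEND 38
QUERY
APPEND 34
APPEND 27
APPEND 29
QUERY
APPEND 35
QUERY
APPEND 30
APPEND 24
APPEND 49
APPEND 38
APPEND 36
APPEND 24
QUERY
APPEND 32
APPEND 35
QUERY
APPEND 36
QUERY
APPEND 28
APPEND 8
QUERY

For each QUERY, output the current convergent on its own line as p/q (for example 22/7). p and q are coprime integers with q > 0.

APPEND 38: p_0 = 38·1 + 0 = 38, q_0 = 38·0 + 1 = 1 → 38/1
APPEND 34: p_1 = 34·38 + 1 = 1293, q_1 = 34·1 + 0 = 34 → 1293/34
APPEND 27: p_2 = 27·1293 + 38 = 34949, q_2 = 27·34 + 1 = 919 → 34949/919
APPEND 29: p_3 = 29·34949 + 1293 = 1014814, q_3 = 29·919 + 34 = 26685 → 1014814/26685
APPEND 35: p_4 = 35·1014814 + 34949 = 35553439, q_4 = 35·26685 + 919 = 934894 → 35553439/934894
APPEND 30: p_5 = 30·35553439 + 1014814 = 1067617984, q_5 = 30·934894 + 26685 = 28073505 → 1067617984/28073505
APPEND 24: p_6 = 24·1067617984 + 35553439 = 25658385055, q_6 = 24·28073505 + 934894 = 674699014 → 25658385055/674699014
APPEND 49: p_7 = 49·25658385055 + 1067617984 = 1258328485679, q_7 = 49·674699014 + 28073505 = 33088325191 → 1258328485679/33088325191
APPEND 38: p_8 = 38·1258328485679 + 25658385055 = 47842140840857, q_8 = 38·33088325191 + 674699014 = 1258031056272 → 47842140840857/1258031056272
APPEND 36: p_9 = 36·47842140840857 + 1258328485679 = 1723575398756531, q_9 = 36·1258031056272 + 33088325191 = 45322206350983 → 1723575398756531/45322206350983
APPEND 24: p_10 = 24·1723575398756531 + 47842140840857 = 41413651710997601, q_10 = 24·45322206350983 + 1258031056272 = 1088990983479864 → 41413651710997601/1088990983479864
APPEND 32: p_11 = 32·41413651710997601 + 1723575398756531 = 1326960430150679763, q_11 = 32·1088990983479864 + 45322206350983 = 34893033677706631 → 1326960430150679763/34893033677706631
APPEND 35: p_12 = 35·1326960430150679763 + 41413651710997601 = 46485028706984789306, q_12 = 35·34893033677706631 + 1088990983479864 = 1222345169703211949 → 46485028706984789306/1222345169703211949
APPEND 36: p_13 = 36·46485028706984789306 + 1326960430150679763 = 1674787993881603094779, q_13 = 36·1222345169703211949 + 34893033677706631 = 44039319142993336795 → 1674787993881603094779/44039319142993336795
APPEND 28: p_14 = 28·1674787993881603094779 + 46485028706984789306 = 46940548857391871443118, q_14 = 28·44039319142993336795 + 1222345169703211949 = 1234323281173516642209 → 46940548857391871443118/1234323281173516642209
APPEND 8: p_15 = 8·46940548857391871443118 + 1674787993881603094779 = 377199178853016574639723, q_15 = 8·1234323281173516642209 + 44039319142993336795 = 9918625568531126474467 → 377199178853016574639723/9918625568531126474467

38/1
1014814/26685
35553439/934894
41413651710997601/1088990983479864
46485028706984789306/1222345169703211949
1674787993881603094779/44039319142993336795
377199178853016574639723/9918625568531126474467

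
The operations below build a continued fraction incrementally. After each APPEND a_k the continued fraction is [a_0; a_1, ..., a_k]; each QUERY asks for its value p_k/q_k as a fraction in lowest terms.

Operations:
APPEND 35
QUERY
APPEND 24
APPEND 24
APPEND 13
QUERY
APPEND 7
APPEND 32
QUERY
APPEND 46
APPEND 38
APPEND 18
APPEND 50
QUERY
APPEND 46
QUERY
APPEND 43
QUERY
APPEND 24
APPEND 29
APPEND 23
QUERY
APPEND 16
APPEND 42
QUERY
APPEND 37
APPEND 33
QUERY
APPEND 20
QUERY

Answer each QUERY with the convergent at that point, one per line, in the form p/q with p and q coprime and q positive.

35/1
263688/7525
59976808/1711589
94716322176472/2702968373337
4358843047154311/124390544629114
187524967349811845/5351496387425239
3013625057956728251223/86001367383924460297
2033664578969907938974407/58035731462310006487219
2486733626965015463092293570/70965195777731698420402771
49809966477554431854426275011/1421452617374217889269083164

APPEND 35: p_0 = 35·1 + 0 = 35, q_0 = 35·0 + 1 = 1 → 35/1
APPEND 24: p_1 = 24·35 + 1 = 841, q_1 = 24·1 + 0 = 24 → 841/24
APPEND 24: p_2 = 24·841 + 35 = 20219, q_2 = 24·24 + 1 = 577 → 20219/577
APPEND 13: p_3 = 13·20219 + 841 = 263688, q_3 = 13·577 + 24 = 7525 → 263688/7525
APPEND 7: p_4 = 7·263688 + 20219 = 1866035, q_4 = 7·7525 + 577 = 53252 → 1866035/53252
APPEND 32: p_5 = 32·1866035 + 263688 = 59976808, q_5 = 32·53252 + 7525 = 1711589 → 59976808/1711589
APPEND 46: p_6 = 46·59976808 + 1866035 = 2760799203, q_6 = 46·1711589 + 53252 = 78786346 → 2760799203/78786346
APPEND 38: p_7 = 38·2760799203 + 59976808 = 104970346522, q_7 = 38·78786346 + 1711589 = 2995592737 → 104970346522/2995592737
APPEND 18: p_8 = 18·104970346522 + 2760799203 = 1892227036599, q_8 = 18·2995592737 + 78786346 = 53999455612 → 1892227036599/53999455612
APPEND 50: p_9 = 50·1892227036599 + 104970346522 = 94716322176472, q_9 = 50·53999455612 + 2995592737 = 2702968373337 → 94716322176472/2702968373337
APPEND 46: p_10 = 46·94716322176472 + 1892227036599 = 4358843047154311, q_10 = 46·2702968373337 + 53999455612 = 124390544629114 → 4358843047154311/124390544629114
APPEND 43: p_11 = 43·4358843047154311 + 94716322176472 = 187524967349811845, q_11 = 43·124390544629114 + 2702968373337 = 5351496387425239 → 187524967349811845/5351496387425239
APPEND 24: p_12 = 24·187524967349811845 + 4358843047154311 = 4504958059442638591, q_12 = 24·5351496387425239 + 124390544629114 = 128560303842834850 → 4504958059442638591/128560303842834850
APPEND 29: p_13 = 29·4504958059442638591 + 187524967349811845 = 130831308691186330984, q_13 = 29·128560303842834850 + 5351496387425239 = 3733600307829635889 → 130831308691186330984/3733600307829635889
APPEND 23: p_14 = 23·130831308691186330984 + 4504958059442638591 = 3013625057956728251223, q_14 = 23·3733600307829635889 + 128560303842834850 = 86001367383924460297 → 3013625057956728251223/86001367383924460297
APPEND 16: p_15 = 16·3013625057956728251223 + 130831308691186330984 = 48348832235998838350552, q_15 = 16·86001367383924460297 + 3733600307829635889 = 1379755478450621000641 → 48348832235998838350552/1379755478450621000641
APPEND 42: p_16 = 42·48348832235998838350552 + 3013625057956728251223 = 2033664578969907938974407, q_16 = 42·1379755478450621000641 + 86001367383924460297 = 58035731462310006487219 → 2033664578969907938974407/58035731462310006487219
APPEND 37: p_17 = 37·2033664578969907938974407 + 48348832235998838350552 = 75293938254122592580403611, q_17 = 37·58035731462310006487219 + 1379755478450621000641 = 2148701819583920861027744 → 75293938254122592580403611/2148701819583920861027744
APPEND 33: p_18 = 33·75293938254122592580403611 + 2033664578969907938974407 = 2486733626965015463092293570, q_18 = 33·2148701819583920861027744 + 58035731462310006487219 = 70965195777731698420402771 → 2486733626965015463092293570/70965195777731698420402771
APPEND 20: p_19 = 20·2486733626965015463092293570 + 75293938254122592580403611 = 49809966477554431854426275011, q_19 = 20·70965195777731698420402771 + 2148701819583920861027744 = 1421452617374217889269083164 → 49809966477554431854426275011/1421452617374217889269083164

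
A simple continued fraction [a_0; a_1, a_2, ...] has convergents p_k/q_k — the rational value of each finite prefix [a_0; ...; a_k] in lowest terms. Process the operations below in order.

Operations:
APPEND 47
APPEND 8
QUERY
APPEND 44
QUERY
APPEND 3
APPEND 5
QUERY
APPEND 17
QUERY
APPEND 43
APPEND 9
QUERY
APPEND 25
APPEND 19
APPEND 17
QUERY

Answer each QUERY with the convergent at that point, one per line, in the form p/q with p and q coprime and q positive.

377/8
16635/353
268045/5688
4607047/97763
1789946641/37983236
14593269110381/309673803640

APPEND 47: p_0 = 47·1 + 0 = 47, q_0 = 47·0 + 1 = 1 → 47/1
APPEND 8: p_1 = 8·47 + 1 = 377, q_1 = 8·1 + 0 = 8 → 377/8
APPEND 44: p_2 = 44·377 + 47 = 16635, q_2 = 44·8 + 1 = 353 → 16635/353
APPEND 3: p_3 = 3·16635 + 377 = 50282, q_3 = 3·353 + 8 = 1067 → 50282/1067
APPEND 5: p_4 = 5·50282 + 16635 = 268045, q_4 = 5·1067 + 353 = 5688 → 268045/5688
APPEND 17: p_5 = 17·268045 + 50282 = 4607047, q_5 = 17·5688 + 1067 = 97763 → 4607047/97763
APPEND 43: p_6 = 43·4607047 + 268045 = 198371066, q_6 = 43·97763 + 5688 = 4209497 → 198371066/4209497
APPEND 9: p_7 = 9·198371066 + 4607047 = 1789946641, q_7 = 9·4209497 + 97763 = 37983236 → 1789946641/37983236
APPEND 25: p_8 = 25·1789946641 + 198371066 = 44947037091, q_8 = 25·37983236 + 4209497 = 953790397 → 44947037091/953790397
APPEND 19: p_9 = 19·44947037091 + 1789946641 = 855783651370, q_9 = 19·953790397 + 37983236 = 18160000779 → 855783651370/18160000779
APPEND 17: p_10 = 17·855783651370 + 44947037091 = 14593269110381, q_10 = 17·18160000779 + 953790397 = 309673803640 → 14593269110381/309673803640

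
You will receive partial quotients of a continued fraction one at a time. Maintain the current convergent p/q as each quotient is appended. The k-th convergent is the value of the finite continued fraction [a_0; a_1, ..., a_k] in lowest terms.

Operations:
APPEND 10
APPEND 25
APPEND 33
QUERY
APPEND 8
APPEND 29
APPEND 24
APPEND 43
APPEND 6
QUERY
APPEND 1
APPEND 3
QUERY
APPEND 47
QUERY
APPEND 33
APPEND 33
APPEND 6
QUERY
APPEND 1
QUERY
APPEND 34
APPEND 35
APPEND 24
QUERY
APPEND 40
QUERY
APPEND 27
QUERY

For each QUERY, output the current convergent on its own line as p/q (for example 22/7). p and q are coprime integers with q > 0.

8293/826
12085115761/1203702573
54359713051/5414340066
2568998045827/255877528933
16896841738118020/1682960451349743
19698843478600133/1962045631108891
577951746572335861014/57565191610659376501
23142122574937281329663/2305003364388822990226
625415261269878931761915/62292656030108880112603

APPEND 10: p_0 = 10·1 + 0 = 10, q_0 = 10·0 + 1 = 1 → 10/1
APPEND 25: p_1 = 25·10 + 1 = 251, q_1 = 25·1 + 0 = 25 → 251/25
APPEND 33: p_2 = 33·251 + 10 = 8293, q_2 = 33·25 + 1 = 826 → 8293/826
APPEND 8: p_3 = 8·8293 + 251 = 66595, q_3 = 8·826 + 25 = 6633 → 66595/6633
APPEND 29: p_4 = 29·66595 + 8293 = 1939548, q_4 = 29·6633 + 826 = 193183 → 1939548/193183
APPEND 24: p_5 = 24·1939548 + 66595 = 46615747, q_5 = 24·193183 + 6633 = 4643025 → 46615747/4643025
APPEND 43: p_6 = 43·46615747 + 1939548 = 2006416669, q_6 = 43·4643025 + 193183 = 199843258 → 2006416669/199843258
APPEND 6: p_7 = 6·2006416669 + 46615747 = 12085115761, q_7 = 6·199843258 + 4643025 = 1203702573 → 12085115761/1203702573
APPEND 1: p_8 = 1·12085115761 + 2006416669 = 14091532430, q_8 = 1·1203702573 + 199843258 = 1403545831 → 14091532430/1403545831
APPEND 3: p_9 = 3·14091532430 + 12085115761 = 54359713051, q_9 = 3·1403545831 + 1203702573 = 5414340066 → 54359713051/5414340066
APPEND 47: p_10 = 47·54359713051 + 14091532430 = 2568998045827, q_10 = 47·5414340066 + 1403545831 = 255877528933 → 2568998045827/255877528933
APPEND 33: p_11 = 33·2568998045827 + 54359713051 = 84831295225342, q_11 = 33·255877528933 + 5414340066 = 8449372794855 → 84831295225342/8449372794855
APPEND 33: p_12 = 33·84831295225342 + 2568998045827 = 2802001740482113, q_12 = 33·8449372794855 + 255877528933 = 279085179759148 → 2802001740482113/279085179759148
APPEND 6: p_13 = 6·2802001740482113 + 84831295225342 = 16896841738118020, q_13 = 6·279085179759148 + 8449372794855 = 1682960451349743 → 16896841738118020/1682960451349743
APPEND 1: p_14 = 1·16896841738118020 + 2802001740482113 = 19698843478600133, q_14 = 1·1682960451349743 + 279085179759148 = 1962045631108891 → 19698843478600133/1962045631108891
APPEND 34: p_15 = 34·19698843478600133 + 16896841738118020 = 686657520010522542, q_15 = 34·1962045631108891 + 1682960451349743 = 68392511909052037 → 686657520010522542/68392511909052037
APPEND 35: p_16 = 35·686657520010522542 + 19698843478600133 = 24052712043846889103, q_16 = 35·68392511909052037 + 1962045631108891 = 2395699962447930186 → 24052712043846889103/2395699962447930186
APPEND 24: p_17 = 24·24052712043846889103 + 686657520010522542 = 577951746572335861014, q_17 = 24·2395699962447930186 + 68392511909052037 = 57565191610659376501 → 577951746572335861014/57565191610659376501
APPEND 40: p_18 = 40·577951746572335861014 + 24052712043846889103 = 23142122574937281329663, q_18 = 40·57565191610659376501 + 2395699962447930186 = 2305003364388822990226 → 23142122574937281329663/2305003364388822990226
APPEND 27: p_19 = 27·23142122574937281329663 + 577951746572335861014 = 625415261269878931761915, q_19 = 27·2305003364388822990226 + 57565191610659376501 = 62292656030108880112603 → 625415261269878931761915/62292656030108880112603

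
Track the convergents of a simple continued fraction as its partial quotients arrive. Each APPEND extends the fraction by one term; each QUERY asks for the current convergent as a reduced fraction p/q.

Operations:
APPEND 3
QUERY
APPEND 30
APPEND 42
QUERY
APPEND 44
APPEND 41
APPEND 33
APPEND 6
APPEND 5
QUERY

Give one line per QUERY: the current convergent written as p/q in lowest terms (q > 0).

3/1
3825/1261
7106496089/2342821314

APPEND 3: p_0 = 3·1 + 0 = 3, q_0 = 3·0 + 1 = 1 → 3/1
APPEND 30: p_1 = 30·3 + 1 = 91, q_1 = 30·1 + 0 = 30 → 91/30
APPEND 42: p_2 = 42·91 + 3 = 3825, q_2 = 42·30 + 1 = 1261 → 3825/1261
APPEND 44: p_3 = 44·3825 + 91 = 168391, q_3 = 44·1261 + 30 = 55514 → 168391/55514
APPEND 41: p_4 = 41·168391 + 3825 = 6907856, q_4 = 41·55514 + 1261 = 2277335 → 6907856/2277335
APPEND 33: p_5 = 33·6907856 + 168391 = 228127639, q_5 = 33·2277335 + 55514 = 75207569 → 228127639/75207569
APPEND 6: p_6 = 6·228127639 + 6907856 = 1375673690, q_6 = 6·75207569 + 2277335 = 453522749 → 1375673690/453522749
APPEND 5: p_7 = 5·1375673690 + 228127639 = 7106496089, q_7 = 5·453522749 + 75207569 = 2342821314 → 7106496089/2342821314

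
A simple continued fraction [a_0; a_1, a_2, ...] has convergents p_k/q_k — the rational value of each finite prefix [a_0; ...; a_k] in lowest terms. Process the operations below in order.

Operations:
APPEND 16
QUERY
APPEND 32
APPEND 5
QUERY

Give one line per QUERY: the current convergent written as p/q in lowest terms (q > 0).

APPEND 16: p_0 = 16·1 + 0 = 16, q_0 = 16·0 + 1 = 1 → 16/1
APPEND 32: p_1 = 32·16 + 1 = 513, q_1 = 32·1 + 0 = 32 → 513/32
APPEND 5: p_2 = 5·513 + 16 = 2581, q_2 = 5·32 + 1 = 161 → 2581/161

16/1
2581/161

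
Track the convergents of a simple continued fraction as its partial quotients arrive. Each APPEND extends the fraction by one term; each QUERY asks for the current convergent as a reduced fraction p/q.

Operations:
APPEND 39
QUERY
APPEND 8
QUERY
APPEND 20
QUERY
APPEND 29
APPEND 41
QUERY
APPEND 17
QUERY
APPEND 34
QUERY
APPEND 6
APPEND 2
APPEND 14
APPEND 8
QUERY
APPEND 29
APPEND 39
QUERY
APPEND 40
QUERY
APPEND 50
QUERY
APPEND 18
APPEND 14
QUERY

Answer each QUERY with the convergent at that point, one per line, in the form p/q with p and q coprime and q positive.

APPEND 39: p_0 = 39·1 + 0 = 39, q_0 = 39·0 + 1 = 1 → 39/1
APPEND 8: p_1 = 8·39 + 1 = 313, q_1 = 8·1 + 0 = 8 → 313/8
APPEND 20: p_2 = 20·313 + 39 = 6299, q_2 = 20·8 + 1 = 161 → 6299/161
APPEND 29: p_3 = 29·6299 + 313 = 182984, q_3 = 29·161 + 8 = 4677 → 182984/4677
APPEND 41: p_4 = 41·182984 + 6299 = 7508643, q_4 = 41·4677 + 161 = 191918 → 7508643/191918
APPEND 17: p_5 = 17·7508643 + 182984 = 127829915, q_5 = 17·191918 + 4677 = 3267283 → 127829915/3267283
APPEND 34: p_6 = 34·127829915 + 7508643 = 4353725753, q_6 = 34·3267283 + 191918 = 111279540 → 4353725753/111279540
APPEND 6: p_7 = 6·4353725753 + 127829915 = 26250184433, q_7 = 6·111279540 + 3267283 = 670944523 → 26250184433/670944523
APPEND 2: p_8 = 2·26250184433 + 4353725753 = 56854094619, q_8 = 2·670944523 + 111279540 = 1453168586 → 56854094619/1453168586
APPEND 14: p_9 = 14·56854094619 + 26250184433 = 822207509099, q_9 = 14·1453168586 + 670944523 = 21015304727 → 822207509099/21015304727
APPEND 8: p_10 = 8·822207509099 + 56854094619 = 6634514167411, q_10 = 8·21015304727 + 1453168586 = 169575606402 → 6634514167411/169575606402
APPEND 29: p_11 = 29·6634514167411 + 822207509099 = 193223118364018, q_11 = 29·169575606402 + 21015304727 = 4938707890385 → 193223118364018/4938707890385
APPEND 39: p_12 = 39·193223118364018 + 6634514167411 = 7542336130364113, q_12 = 39·4938707890385 + 169575606402 = 192779183331417 → 7542336130364113/192779183331417
APPEND 40: p_13 = 40·7542336130364113 + 193223118364018 = 301886668332928538, q_13 = 40·192779183331417 + 4938707890385 = 7716106041147065 → 301886668332928538/7716106041147065
APPEND 50: p_14 = 50·301886668332928538 + 7542336130364113 = 15101875752776791013, q_14 = 50·7716106041147065 + 192779183331417 = 385998081240684667 → 15101875752776791013/385998081240684667
APPEND 18: p_15 = 18·15101875752776791013 + 301886668332928538 = 272135650218315166772, q_15 = 18·385998081240684667 + 7716106041147065 = 6955681568373471071 → 272135650218315166772/6955681568373471071
APPEND 14: p_16 = 14·272135650218315166772 + 15101875752776791013 = 3825000978809189125821, q_16 = 14·6955681568373471071 + 385998081240684667 = 97765540038469279661 → 3825000978809189125821/97765540038469279661

39/1
313/8
6299/161
7508643/191918
127829915/3267283
4353725753/111279540
6634514167411/169575606402
7542336130364113/192779183331417
301886668332928538/7716106041147065
15101875752776791013/385998081240684667
3825000978809189125821/97765540038469279661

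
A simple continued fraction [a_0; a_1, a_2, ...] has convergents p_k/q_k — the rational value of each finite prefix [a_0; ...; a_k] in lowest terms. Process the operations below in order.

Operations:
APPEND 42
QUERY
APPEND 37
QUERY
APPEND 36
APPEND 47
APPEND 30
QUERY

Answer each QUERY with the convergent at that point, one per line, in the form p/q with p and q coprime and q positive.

APPEND 42: p_0 = 42·1 + 0 = 42, q_0 = 42·0 + 1 = 1 → 42/1
APPEND 37: p_1 = 37·42 + 1 = 1555, q_1 = 37·1 + 0 = 37 → 1555/37
APPEND 36: p_2 = 36·1555 + 42 = 56022, q_2 = 36·37 + 1 = 1333 → 56022/1333
APPEND 47: p_3 = 47·56022 + 1555 = 2634589, q_3 = 47·1333 + 37 = 62688 → 2634589/62688
APPEND 30: p_4 = 30·2634589 + 56022 = 79093692, q_4 = 30·62688 + 1333 = 1881973 → 79093692/1881973

42/1
1555/37
79093692/1881973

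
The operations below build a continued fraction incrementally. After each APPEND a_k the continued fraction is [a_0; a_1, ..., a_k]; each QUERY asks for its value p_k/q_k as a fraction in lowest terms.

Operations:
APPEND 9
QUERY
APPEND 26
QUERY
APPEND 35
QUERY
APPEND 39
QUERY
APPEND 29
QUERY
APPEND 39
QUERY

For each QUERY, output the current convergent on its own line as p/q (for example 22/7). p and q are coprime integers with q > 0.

APPEND 9: p_0 = 9·1 + 0 = 9, q_0 = 9·0 + 1 = 1 → 9/1
APPEND 26: p_1 = 26·9 + 1 = 235, q_1 = 26·1 + 0 = 26 → 235/26
APPEND 35: p_2 = 35·235 + 9 = 8234, q_2 = 35·26 + 1 = 911 → 8234/911
APPEND 39: p_3 = 39·8234 + 235 = 321361, q_3 = 39·911 + 26 = 35555 → 321361/35555
APPEND 29: p_4 = 29·321361 + 8234 = 9327703, q_4 = 29·35555 + 911 = 1032006 → 9327703/1032006
APPEND 39: p_5 = 39·9327703 + 321361 = 364101778, q_5 = 39·1032006 + 35555 = 40283789 → 364101778/40283789

9/1
235/26
8234/911
321361/35555
9327703/1032006
364101778/40283789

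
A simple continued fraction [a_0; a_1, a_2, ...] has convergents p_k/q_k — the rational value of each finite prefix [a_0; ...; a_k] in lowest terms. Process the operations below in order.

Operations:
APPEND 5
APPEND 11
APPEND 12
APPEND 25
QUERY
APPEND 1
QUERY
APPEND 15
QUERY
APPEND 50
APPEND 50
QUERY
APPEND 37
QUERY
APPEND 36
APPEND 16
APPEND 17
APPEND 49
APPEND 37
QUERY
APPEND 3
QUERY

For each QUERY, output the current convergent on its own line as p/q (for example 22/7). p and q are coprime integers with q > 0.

16981/3336
17658/3469
281851/55371
705792251/138656321
26128423495/5133055896
467530830757542919/91848705982625678
1415221503184708490/278027148574746059

APPEND 5: p_0 = 5·1 + 0 = 5, q_0 = 5·0 + 1 = 1 → 5/1
APPEND 11: p_1 = 11·5 + 1 = 56, q_1 = 11·1 + 0 = 11 → 56/11
APPEND 12: p_2 = 12·56 + 5 = 677, q_2 = 12·11 + 1 = 133 → 677/133
APPEND 25: p_3 = 25·677 + 56 = 16981, q_3 = 25·133 + 11 = 3336 → 16981/3336
APPEND 1: p_4 = 1·16981 + 677 = 17658, q_4 = 1·3336 + 133 = 3469 → 17658/3469
APPEND 15: p_5 = 15·17658 + 16981 = 281851, q_5 = 15·3469 + 3336 = 55371 → 281851/55371
APPEND 50: p_6 = 50·281851 + 17658 = 14110208, q_6 = 50·55371 + 3469 = 2772019 → 14110208/2772019
APPEND 50: p_7 = 50·14110208 + 281851 = 705792251, q_7 = 50·2772019 + 55371 = 138656321 → 705792251/138656321
APPEND 37: p_8 = 37·705792251 + 14110208 = 26128423495, q_8 = 37·138656321 + 2772019 = 5133055896 → 26128423495/5133055896
APPEND 36: p_9 = 36·26128423495 + 705792251 = 941329038071, q_9 = 36·5133055896 + 138656321 = 184928668577 → 941329038071/184928668577
APPEND 16: p_10 = 16·941329038071 + 26128423495 = 15087393032631, q_10 = 16·184928668577 + 5133055896 = 2963991753128 → 15087393032631/2963991753128
APPEND 17: p_11 = 17·15087393032631 + 941329038071 = 257427010592798, q_11 = 17·2963991753128 + 184928668577 = 50572788471753 → 257427010592798/50572788471753
APPEND 49: p_12 = 49·257427010592798 + 15087393032631 = 12629010912079733, q_12 = 49·50572788471753 + 2963991753128 = 2481030626869025 → 12629010912079733/2481030626869025
APPEND 37: p_13 = 37·12629010912079733 + 257427010592798 = 467530830757542919, q_13 = 37·2481030626869025 + 50572788471753 = 91848705982625678 → 467530830757542919/91848705982625678
APPEND 3: p_14 = 3·467530830757542919 + 12629010912079733 = 1415221503184708490, q_14 = 3·91848705982625678 + 2481030626869025 = 278027148574746059 → 1415221503184708490/278027148574746059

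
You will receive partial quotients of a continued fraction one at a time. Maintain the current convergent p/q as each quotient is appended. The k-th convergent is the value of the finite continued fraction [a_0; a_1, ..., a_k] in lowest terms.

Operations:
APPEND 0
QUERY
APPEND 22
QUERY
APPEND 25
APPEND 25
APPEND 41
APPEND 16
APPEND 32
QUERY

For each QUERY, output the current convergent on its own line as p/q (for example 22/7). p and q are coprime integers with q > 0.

0/1
1/22
13199515/290916468

APPEND 0: p_0 = 0·1 + 0 = 0, q_0 = 0·0 + 1 = 1 → 0/1
APPEND 22: p_1 = 22·0 + 1 = 1, q_1 = 22·1 + 0 = 22 → 1/22
APPEND 25: p_2 = 25·1 + 0 = 25, q_2 = 25·22 + 1 = 551 → 25/551
APPEND 25: p_3 = 25·25 + 1 = 626, q_3 = 25·551 + 22 = 13797 → 626/13797
APPEND 41: p_4 = 41·626 + 25 = 25691, q_4 = 41·13797 + 551 = 566228 → 25691/566228
APPEND 16: p_5 = 16·25691 + 626 = 411682, q_5 = 16·566228 + 13797 = 9073445 → 411682/9073445
APPEND 32: p_6 = 32·411682 + 25691 = 13199515, q_6 = 32·9073445 + 566228 = 290916468 → 13199515/290916468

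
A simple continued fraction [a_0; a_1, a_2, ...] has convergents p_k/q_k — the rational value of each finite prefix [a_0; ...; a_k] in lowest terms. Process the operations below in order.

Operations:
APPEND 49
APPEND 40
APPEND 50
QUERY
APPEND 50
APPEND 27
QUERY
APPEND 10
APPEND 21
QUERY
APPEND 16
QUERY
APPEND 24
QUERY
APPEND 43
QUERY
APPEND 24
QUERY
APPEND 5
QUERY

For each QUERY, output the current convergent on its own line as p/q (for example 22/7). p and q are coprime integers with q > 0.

98099/2001
132584696/2704431
28078415987/572736831
450585409663/9190933696
10842128247899/221155145535
466662100069320/9518862191701
11210732529911579/228673847746359
56520324749627215/1152888100923496

APPEND 49: p_0 = 49·1 + 0 = 49, q_0 = 49·0 + 1 = 1 → 49/1
APPEND 40: p_1 = 40·49 + 1 = 1961, q_1 = 40·1 + 0 = 40 → 1961/40
APPEND 50: p_2 = 50·1961 + 49 = 98099, q_2 = 50·40 + 1 = 2001 → 98099/2001
APPEND 50: p_3 = 50·98099 + 1961 = 4906911, q_3 = 50·2001 + 40 = 100090 → 4906911/100090
APPEND 27: p_4 = 27·4906911 + 98099 = 132584696, q_4 = 27·100090 + 2001 = 2704431 → 132584696/2704431
APPEND 10: p_5 = 10·132584696 + 4906911 = 1330753871, q_5 = 10·2704431 + 100090 = 27144400 → 1330753871/27144400
APPEND 21: p_6 = 21·1330753871 + 132584696 = 28078415987, q_6 = 21·27144400 + 2704431 = 572736831 → 28078415987/572736831
APPEND 16: p_7 = 16·28078415987 + 1330753871 = 450585409663, q_7 = 16·572736831 + 27144400 = 9190933696 → 450585409663/9190933696
APPEND 24: p_8 = 24·450585409663 + 28078415987 = 10842128247899, q_8 = 24·9190933696 + 572736831 = 221155145535 → 10842128247899/221155145535
APPEND 43: p_9 = 43·10842128247899 + 450585409663 = 466662100069320, q_9 = 43·221155145535 + 9190933696 = 9518862191701 → 466662100069320/9518862191701
APPEND 24: p_10 = 24·466662100069320 + 10842128247899 = 11210732529911579, q_10 = 24·9518862191701 + 221155145535 = 228673847746359 → 11210732529911579/228673847746359
APPEND 5: p_11 = 5·11210732529911579 + 466662100069320 = 56520324749627215, q_11 = 5·228673847746359 + 9518862191701 = 1152888100923496 → 56520324749627215/1152888100923496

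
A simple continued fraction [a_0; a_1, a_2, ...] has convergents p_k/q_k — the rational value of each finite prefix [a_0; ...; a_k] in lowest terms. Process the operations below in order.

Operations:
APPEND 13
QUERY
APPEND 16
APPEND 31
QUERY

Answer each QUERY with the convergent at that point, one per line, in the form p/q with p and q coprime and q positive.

APPEND 13: p_0 = 13·1 + 0 = 13, q_0 = 13·0 + 1 = 1 → 13/1
APPEND 16: p_1 = 16·13 + 1 = 209, q_1 = 16·1 + 0 = 16 → 209/16
APPEND 31: p_2 = 31·209 + 13 = 6492, q_2 = 31·16 + 1 = 497 → 6492/497

13/1
6492/497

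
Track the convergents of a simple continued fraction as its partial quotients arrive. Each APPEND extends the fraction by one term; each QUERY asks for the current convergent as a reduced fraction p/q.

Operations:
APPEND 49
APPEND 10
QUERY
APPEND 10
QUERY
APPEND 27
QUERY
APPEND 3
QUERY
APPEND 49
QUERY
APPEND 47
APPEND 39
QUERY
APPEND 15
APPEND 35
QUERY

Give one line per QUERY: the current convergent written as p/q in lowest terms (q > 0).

491/10
4959/101
134384/2737
408111/8312
20131823/410025
36937679711/752310018
19462350660706/396389851513

APPEND 49: p_0 = 49·1 + 0 = 49, q_0 = 49·0 + 1 = 1 → 49/1
APPEND 10: p_1 = 10·49 + 1 = 491, q_1 = 10·1 + 0 = 10 → 491/10
APPEND 10: p_2 = 10·491 + 49 = 4959, q_2 = 10·10 + 1 = 101 → 4959/101
APPEND 27: p_3 = 27·4959 + 491 = 134384, q_3 = 27·101 + 10 = 2737 → 134384/2737
APPEND 3: p_4 = 3·134384 + 4959 = 408111, q_4 = 3·2737 + 101 = 8312 → 408111/8312
APPEND 49: p_5 = 49·408111 + 134384 = 20131823, q_5 = 49·8312 + 2737 = 410025 → 20131823/410025
APPEND 47: p_6 = 47·20131823 + 408111 = 946603792, q_6 = 47·410025 + 8312 = 19279487 → 946603792/19279487
APPEND 39: p_7 = 39·946603792 + 20131823 = 36937679711, q_7 = 39·19279487 + 410025 = 752310018 → 36937679711/752310018
APPEND 15: p_8 = 15·36937679711 + 946603792 = 555011799457, q_8 = 15·752310018 + 19279487 = 11303929757 → 555011799457/11303929757
APPEND 35: p_9 = 35·555011799457 + 36937679711 = 19462350660706, q_9 = 35·11303929757 + 752310018 = 396389851513 → 19462350660706/396389851513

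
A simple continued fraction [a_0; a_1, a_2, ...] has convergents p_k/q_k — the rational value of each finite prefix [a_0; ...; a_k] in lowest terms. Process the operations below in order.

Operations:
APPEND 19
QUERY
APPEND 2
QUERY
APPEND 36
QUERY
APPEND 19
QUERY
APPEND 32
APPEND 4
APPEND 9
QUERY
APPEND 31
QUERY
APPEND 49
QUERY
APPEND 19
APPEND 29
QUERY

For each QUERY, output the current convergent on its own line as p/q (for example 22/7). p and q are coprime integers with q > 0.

19/1
39/2
1423/73
27076/1389
32354319/1659778
1006482385/51632591
49349991184/2531656737
27270383122733/1398971863963

APPEND 19: p_0 = 19·1 + 0 = 19, q_0 = 19·0 + 1 = 1 → 19/1
APPEND 2: p_1 = 2·19 + 1 = 39, q_1 = 2·1 + 0 = 2 → 39/2
APPEND 36: p_2 = 36·39 + 19 = 1423, q_2 = 36·2 + 1 = 73 → 1423/73
APPEND 19: p_3 = 19·1423 + 39 = 27076, q_3 = 19·73 + 2 = 1389 → 27076/1389
APPEND 32: p_4 = 32·27076 + 1423 = 867855, q_4 = 32·1389 + 73 = 44521 → 867855/44521
APPEND 4: p_5 = 4·867855 + 27076 = 3498496, q_5 = 4·44521 + 1389 = 179473 → 3498496/179473
APPEND 9: p_6 = 9·3498496 + 867855 = 32354319, q_6 = 9·179473 + 44521 = 1659778 → 32354319/1659778
APPEND 31: p_7 = 31·32354319 + 3498496 = 1006482385, q_7 = 31·1659778 + 179473 = 51632591 → 1006482385/51632591
APPEND 49: p_8 = 49·1006482385 + 32354319 = 49349991184, q_8 = 49·51632591 + 1659778 = 2531656737 → 49349991184/2531656737
APPEND 19: p_9 = 19·49349991184 + 1006482385 = 938656314881, q_9 = 19·2531656737 + 51632591 = 48153110594 → 938656314881/48153110594
APPEND 29: p_10 = 29·938656314881 + 49349991184 = 27270383122733, q_10 = 29·48153110594 + 2531656737 = 1398971863963 → 27270383122733/1398971863963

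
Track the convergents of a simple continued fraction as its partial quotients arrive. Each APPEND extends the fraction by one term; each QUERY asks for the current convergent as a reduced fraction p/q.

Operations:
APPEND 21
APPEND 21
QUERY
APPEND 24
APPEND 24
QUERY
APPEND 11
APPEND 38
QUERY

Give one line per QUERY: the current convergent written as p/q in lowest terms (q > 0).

APPEND 21: p_0 = 21·1 + 0 = 21, q_0 = 21·0 + 1 = 1 → 21/1
APPEND 21: p_1 = 21·21 + 1 = 442, q_1 = 21·1 + 0 = 21 → 442/21
APPEND 24: p_2 = 24·442 + 21 = 10629, q_2 = 24·21 + 1 = 505 → 10629/505
APPEND 24: p_3 = 24·10629 + 442 = 255538, q_3 = 24·505 + 21 = 12141 → 255538/12141
APPEND 11: p_4 = 11·255538 + 10629 = 2821547, q_4 = 11·12141 + 505 = 134056 → 2821547/134056
APPEND 38: p_5 = 38·2821547 + 255538 = 107474324, q_5 = 38·134056 + 12141 = 5106269 → 107474324/5106269

442/21
255538/12141
107474324/5106269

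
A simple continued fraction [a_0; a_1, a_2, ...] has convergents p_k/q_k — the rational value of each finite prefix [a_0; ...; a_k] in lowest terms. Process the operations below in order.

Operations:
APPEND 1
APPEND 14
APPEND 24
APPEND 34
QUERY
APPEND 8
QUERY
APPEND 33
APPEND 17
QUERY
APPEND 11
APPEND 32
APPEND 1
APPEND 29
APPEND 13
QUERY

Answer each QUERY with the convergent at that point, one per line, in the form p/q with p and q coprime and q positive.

APPEND 1: p_0 = 1·1 + 0 = 1, q_0 = 1·0 + 1 = 1 → 1/1
APPEND 14: p_1 = 14·1 + 1 = 15, q_1 = 14·1 + 0 = 14 → 15/14
APPEND 24: p_2 = 24·15 + 1 = 361, q_2 = 24·14 + 1 = 337 → 361/337
APPEND 34: p_3 = 34·361 + 15 = 12289, q_3 = 34·337 + 14 = 11472 → 12289/11472
APPEND 8: p_4 = 8·12289 + 361 = 98673, q_4 = 8·11472 + 337 = 92113 → 98673/92113
APPEND 33: p_5 = 33·98673 + 12289 = 3268498, q_5 = 33·92113 + 11472 = 3051201 → 3268498/3051201
APPEND 17: p_6 = 17·3268498 + 98673 = 55663139, q_6 = 17·3051201 + 92113 = 51962530 → 55663139/51962530
APPEND 11: p_7 = 11·55663139 + 3268498 = 615563027, q_7 = 11·51962530 + 3051201 = 574639031 → 615563027/574639031
APPEND 32: p_8 = 32·615563027 + 55663139 = 19753680003, q_8 = 32·574639031 + 51962530 = 18440411522 → 19753680003/18440411522
APPEND 1: p_9 = 1·19753680003 + 615563027 = 20369243030, q_9 = 1·18440411522 + 574639031 = 19015050553 → 20369243030/19015050553
APPEND 29: p_10 = 29·20369243030 + 19753680003 = 610461727873, q_10 = 29·19015050553 + 18440411522 = 569876877559 → 610461727873/569876877559
APPEND 13: p_11 = 13·610461727873 + 20369243030 = 7956371705379, q_11 = 13·569876877559 + 19015050553 = 7427414458820 → 7956371705379/7427414458820

12289/11472
98673/92113
55663139/51962530
7956371705379/7427414458820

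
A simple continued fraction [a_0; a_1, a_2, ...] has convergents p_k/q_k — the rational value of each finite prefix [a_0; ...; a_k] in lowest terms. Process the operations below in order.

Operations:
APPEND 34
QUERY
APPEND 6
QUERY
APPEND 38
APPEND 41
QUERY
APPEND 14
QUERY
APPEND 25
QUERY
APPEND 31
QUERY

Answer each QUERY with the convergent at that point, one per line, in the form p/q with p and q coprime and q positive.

34/1
205/6
320989/9395
4501670/131759
112862739/3303370
3503246579/102536229

APPEND 34: p_0 = 34·1 + 0 = 34, q_0 = 34·0 + 1 = 1 → 34/1
APPEND 6: p_1 = 6·34 + 1 = 205, q_1 = 6·1 + 0 = 6 → 205/6
APPEND 38: p_2 = 38·205 + 34 = 7824, q_2 = 38·6 + 1 = 229 → 7824/229
APPEND 41: p_3 = 41·7824 + 205 = 320989, q_3 = 41·229 + 6 = 9395 → 320989/9395
APPEND 14: p_4 = 14·320989 + 7824 = 4501670, q_4 = 14·9395 + 229 = 131759 → 4501670/131759
APPEND 25: p_5 = 25·4501670 + 320989 = 112862739, q_5 = 25·131759 + 9395 = 3303370 → 112862739/3303370
APPEND 31: p_6 = 31·112862739 + 4501670 = 3503246579, q_6 = 31·3303370 + 131759 = 102536229 → 3503246579/102536229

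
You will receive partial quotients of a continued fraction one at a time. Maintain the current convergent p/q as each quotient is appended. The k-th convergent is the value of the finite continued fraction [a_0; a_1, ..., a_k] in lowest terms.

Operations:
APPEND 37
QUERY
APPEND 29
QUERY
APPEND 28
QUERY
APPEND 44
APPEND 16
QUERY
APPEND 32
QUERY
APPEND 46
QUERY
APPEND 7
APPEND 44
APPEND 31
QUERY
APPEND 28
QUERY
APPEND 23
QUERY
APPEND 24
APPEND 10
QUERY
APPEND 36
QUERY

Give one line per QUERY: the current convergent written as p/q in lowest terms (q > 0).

APPEND 37: p_0 = 37·1 + 0 = 37, q_0 = 37·0 + 1 = 1 → 37/1
APPEND 29: p_1 = 29·37 + 1 = 1074, q_1 = 29·1 + 0 = 29 → 1074/29
APPEND 28: p_2 = 28·1074 + 37 = 30109, q_2 = 28·29 + 1 = 813 → 30109/813
APPEND 44: p_3 = 44·30109 + 1074 = 1325870, q_3 = 44·813 + 29 = 35801 → 1325870/35801
APPEND 16: p_4 = 16·1325870 + 30109 = 21244029, q_4 = 16·35801 + 813 = 573629 → 21244029/573629
APPEND 32: p_5 = 32·21244029 + 1325870 = 681134798, q_5 = 32·573629 + 35801 = 18391929 → 681134798/18391929
APPEND 46: p_6 = 46·681134798 + 21244029 = 31353444737, q_6 = 46·18391929 + 573629 = 846602363 → 31353444737/846602363
APPEND 7: p_7 = 7·31353444737 + 681134798 = 220155247957, q_7 = 7·846602363 + 18391929 = 5944608470 → 220155247957/5944608470
APPEND 44: p_8 = 44·220155247957 + 31353444737 = 9718184354845, q_8 = 44·5944608470 + 846602363 = 262409375043 → 9718184354845/262409375043
APPEND 31: p_9 = 31·9718184354845 + 220155247957 = 301483870248152, q_9 = 31·262409375043 + 5944608470 = 8140635234803 → 301483870248152/8140635234803
APPEND 28: p_10 = 28·301483870248152 + 9718184354845 = 8451266551303101, q_10 = 28·8140635234803 + 262409375043 = 228200195949527 → 8451266551303101/228200195949527
APPEND 23: p_11 = 23·8451266551303101 + 301483870248152 = 194680614550219475, q_11 = 23·228200195949527 + 8140635234803 = 5256745142073924 → 194680614550219475/5256745142073924
APPEND 24: p_12 = 24·194680614550219475 + 8451266551303101 = 4680786015756570501, q_12 = 24·5256745142073924 + 228200195949527 = 126390083605723703 → 4680786015756570501/126390083605723703
APPEND 10: p_13 = 10·4680786015756570501 + 194680614550219475 = 47002540772115924485, q_13 = 10·126390083605723703 + 5256745142073924 = 1269157581199310954 → 47002540772115924485/1269157581199310954
APPEND 36: p_14 = 36·47002540772115924485 + 4680786015756570501 = 1696772253811929851961, q_14 = 36·1269157581199310954 + 126390083605723703 = 45816063006780918047 → 1696772253811929851961/45816063006780918047

37/1
1074/29
30109/813
21244029/573629
681134798/18391929
31353444737/846602363
301483870248152/8140635234803
8451266551303101/228200195949527
194680614550219475/5256745142073924
47002540772115924485/1269157581199310954
1696772253811929851961/45816063006780918047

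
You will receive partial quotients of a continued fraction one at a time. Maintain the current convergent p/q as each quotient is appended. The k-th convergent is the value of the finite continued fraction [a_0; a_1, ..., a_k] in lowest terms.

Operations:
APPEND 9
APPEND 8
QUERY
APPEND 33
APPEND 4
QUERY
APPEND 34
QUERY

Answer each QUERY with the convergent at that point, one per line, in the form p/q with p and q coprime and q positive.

APPEND 9: p_0 = 9·1 + 0 = 9, q_0 = 9·0 + 1 = 1 → 9/1
APPEND 8: p_1 = 8·9 + 1 = 73, q_1 = 8·1 + 0 = 8 → 73/8
APPEND 33: p_2 = 33·73 + 9 = 2418, q_2 = 33·8 + 1 = 265 → 2418/265
APPEND 4: p_3 = 4·2418 + 73 = 9745, q_3 = 4·265 + 8 = 1068 → 9745/1068
APPEND 34: p_4 = 34·9745 + 2418 = 333748, q_4 = 34·1068 + 265 = 36577 → 333748/36577

73/8
9745/1068
333748/36577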